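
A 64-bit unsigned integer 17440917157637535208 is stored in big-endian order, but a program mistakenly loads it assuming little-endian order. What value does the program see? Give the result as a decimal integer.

16732280792643078898

17440917157637535208 in 64-bit hexadecimal is 0xF20A95BFBA0035E8.
Stored big-endian, the bytes at ascending addresses are F2 0A 95 BF BA 00 35 E8.
Read back as little-endian, the first byte is least significant, giving 0xE83500BABF950AF2.
0xE83500BABF950AF2 = 16732280792643078898.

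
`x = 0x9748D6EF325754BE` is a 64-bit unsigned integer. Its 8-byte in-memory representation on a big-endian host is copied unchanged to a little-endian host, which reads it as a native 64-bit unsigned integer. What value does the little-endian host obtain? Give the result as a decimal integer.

13714682641533782167

Stored big-endian, the bytes at ascending addresses are 97 48 D6 EF 32 57 54 BE.
Read back as little-endian, the first byte is least significant, giving 0xBE545732EFD64897.
0xBE545732EFD64897 = 13714682641533782167.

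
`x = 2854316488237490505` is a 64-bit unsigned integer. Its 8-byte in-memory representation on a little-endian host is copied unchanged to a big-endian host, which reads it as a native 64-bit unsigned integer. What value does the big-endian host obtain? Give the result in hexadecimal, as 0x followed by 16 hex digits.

0x49A1EF25B9919C27

2854316488237490505 in 64-bit hexadecimal is 0x279C91B925EFA149.
Stored little-endian, the bytes at ascending addresses are 49 A1 EF 25 B9 91 9C 27.
Read back as big-endian, the last byte is least significant, giving 0x49A1EF25B9919C27.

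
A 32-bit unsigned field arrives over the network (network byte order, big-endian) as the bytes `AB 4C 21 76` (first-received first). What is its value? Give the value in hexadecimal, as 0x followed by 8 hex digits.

0xAB4C2176

Big-endian: lowest address holds the most-significant byte.
The bytes are already most-significant first: 0xAB4C2176.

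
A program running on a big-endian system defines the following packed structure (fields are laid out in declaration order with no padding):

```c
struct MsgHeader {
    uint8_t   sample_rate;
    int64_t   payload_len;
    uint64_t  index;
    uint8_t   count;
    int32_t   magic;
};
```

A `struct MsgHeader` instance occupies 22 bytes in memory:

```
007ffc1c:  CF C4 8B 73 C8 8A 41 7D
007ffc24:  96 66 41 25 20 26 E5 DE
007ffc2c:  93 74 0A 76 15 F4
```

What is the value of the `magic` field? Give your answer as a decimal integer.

175511028

`magic` follows `sample_rate` (1 B), `payload_len` (8 B), `index` (8 B), `count` (1 B), so it starts at offset 1 + 8 + 8 + 1 = 18 and occupies 4 bytes.
Bytes at offsets 18..21: 0A 76 15 F4.
Big-endian: lowest address holds the most-significant byte.
The bytes are already most-significant first: 0x0A7615F4.
0x0A7615F4 = 175511028.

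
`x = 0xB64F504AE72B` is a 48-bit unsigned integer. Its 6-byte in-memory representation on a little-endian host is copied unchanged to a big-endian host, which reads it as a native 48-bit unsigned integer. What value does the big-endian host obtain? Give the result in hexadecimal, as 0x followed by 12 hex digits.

0x2BE74A504FB6

Stored little-endian, the bytes at ascending addresses are 2B E7 4A 50 4F B6.
Read back as big-endian, the last byte is least significant, giving 0x2BE74A504FB6.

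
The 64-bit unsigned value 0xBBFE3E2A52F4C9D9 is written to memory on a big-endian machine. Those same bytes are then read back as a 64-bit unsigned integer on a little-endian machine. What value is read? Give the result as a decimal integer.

Stored big-endian, the bytes at ascending addresses are BB FE 3E 2A 52 F4 C9 D9.
Read back as little-endian, the first byte is least significant, giving 0xD9C9F4522A3EFEBB.
0xD9C9F4522A3EFEBB = 15693343010282471099.

15693343010282471099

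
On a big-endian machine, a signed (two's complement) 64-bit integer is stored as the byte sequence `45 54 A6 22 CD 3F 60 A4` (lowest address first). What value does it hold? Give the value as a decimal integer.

4995800555063304356

Big-endian stores the most-significant byte at the lowest address.
The bytes are already most-significant first: 0x4554A622CD3F60A4.
0x4554A622CD3F60A4 = 4995800555063304356.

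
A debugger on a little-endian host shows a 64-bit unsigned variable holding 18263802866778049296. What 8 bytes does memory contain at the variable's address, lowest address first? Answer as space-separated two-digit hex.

10 0B 11 0A F1 0F 76 FD

18263802866778049296 in hexadecimal, padded to 64 bits, is 0xFD760FF10A110B10.
Split into bytes (most-significant first): FD 76 0F F1 0A 11 0B 10.
Little-endian: lowest address holds the least-significant byte.
So at ascending addresses the bytes are 10 0B 11 0A F1 0F 76 FD.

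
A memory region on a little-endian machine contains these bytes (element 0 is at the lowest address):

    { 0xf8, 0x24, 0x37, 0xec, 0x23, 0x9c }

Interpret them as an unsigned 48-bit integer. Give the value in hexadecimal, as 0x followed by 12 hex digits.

0x9C23EC3724F8

In little-endian order the low byte comes first in memory.
Reassemble most-significant byte first: 9C 23 EC 37 24 F8 → 0x9C23EC3724F8.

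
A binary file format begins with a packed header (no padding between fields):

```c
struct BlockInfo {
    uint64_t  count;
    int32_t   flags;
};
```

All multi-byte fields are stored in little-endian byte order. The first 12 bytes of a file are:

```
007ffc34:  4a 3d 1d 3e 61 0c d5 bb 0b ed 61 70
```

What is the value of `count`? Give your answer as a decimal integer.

`count` is the first field, at byte offset 0, occupying 8 bytes.
Bytes at offsets 0..7: 4A 3D 1D 3E 61 0C D5 BB.
Little-endian: lowest address holds the least-significant byte.
Reassemble most-significant byte first: BB D5 0C 61 3E 1D 3D 4A → 0xBBD50C613E1D3D4A.
0xBBD50C613E1D3D4A = 13534737866925358410.

13534737866925358410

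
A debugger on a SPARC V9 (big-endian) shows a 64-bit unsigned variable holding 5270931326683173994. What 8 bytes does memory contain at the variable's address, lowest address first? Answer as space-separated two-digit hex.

5270931326683173994 in hexadecimal, padded to 64 bits, is 0x49261C1D726DD46A.
Split into bytes (most-significant first): 49 26 1C 1D 72 6D D4 6A.
Big-endian stores the most-significant byte at the lowest address.
So the memory order matches the most-significant-first order: 49 26 1C 1D 72 6D D4 6A.

49 26 1C 1D 72 6D D4 6A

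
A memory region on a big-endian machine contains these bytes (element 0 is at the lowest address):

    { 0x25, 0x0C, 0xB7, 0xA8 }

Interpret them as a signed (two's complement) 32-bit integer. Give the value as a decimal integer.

In big-endian order the high byte comes first in memory.
The bytes are already most-significant first: 0x250CB7A8.
0x250CB7A8 = 621590440.

621590440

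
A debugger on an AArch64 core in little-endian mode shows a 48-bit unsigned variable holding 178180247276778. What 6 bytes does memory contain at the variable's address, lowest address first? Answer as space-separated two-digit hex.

178180247276778 in hexadecimal, padded to 48 bits, is 0xA20DD2584CEA.
Split into bytes (most-significant first): A2 0D D2 58 4C EA.
In little-endian order the low byte comes first in memory.
So at ascending addresses the bytes are EA 4C 58 D2 0D A2.

EA 4C 58 D2 0D A2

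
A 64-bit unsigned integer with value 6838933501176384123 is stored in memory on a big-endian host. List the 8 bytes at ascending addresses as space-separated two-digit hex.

5E E8 C5 C8 FC 23 0A 7B

6838933501176384123 in hexadecimal, padded to 64 bits, is 0x5EE8C5C8FC230A7B.
Split into bytes (most-significant first): 5E E8 C5 C8 FC 23 0A 7B.
Big-endian stores the most-significant byte at the lowest address.
So the memory order matches the most-significant-first order: 5E E8 C5 C8 FC 23 0A 7B.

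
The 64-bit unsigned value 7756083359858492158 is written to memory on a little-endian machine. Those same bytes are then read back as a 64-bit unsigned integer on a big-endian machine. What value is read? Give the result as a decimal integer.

18303385249643799403

7756083359858492158 in 64-bit hexadecimal is 0x6BA324B8E8AF02FE.
Stored little-endian, the bytes at ascending addresses are FE 02 AF E8 B8 24 A3 6B.
Read back as big-endian, the last byte is least significant, giving 0xFE02AFE8B824A36B.
0xFE02AFE8B824A36B = 18303385249643799403.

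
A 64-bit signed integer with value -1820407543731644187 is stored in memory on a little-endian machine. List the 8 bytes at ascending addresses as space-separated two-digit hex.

Two's complement of -1820407543731644187 in 64 bits: 1820407543731644187 = 0x194363041E90E71B; invert → 0xE6BC9CFBE16F18E4; add 1 → 0xE6BC9CFBE16F18E5.
Split into bytes (most-significant first): E6 BC 9C FB E1 6F 18 E5.
Little-endian stores the least-significant byte at the lowest address.
So at ascending addresses the bytes are E5 18 6F E1 FB 9C BC E6.

E5 18 6F E1 FB 9C BC E6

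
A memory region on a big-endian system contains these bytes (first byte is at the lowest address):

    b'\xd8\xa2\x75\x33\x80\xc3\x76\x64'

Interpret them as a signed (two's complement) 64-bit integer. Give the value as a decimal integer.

-2836575951225915804

In big-endian order the high byte comes first in memory.
The bytes are already most-significant first: 0xD8A2753380C37664.
Top bit is set, so as a signed 64-bit value this is 0xD8A2753380C37664 − 2^64 = -2836575951225915804.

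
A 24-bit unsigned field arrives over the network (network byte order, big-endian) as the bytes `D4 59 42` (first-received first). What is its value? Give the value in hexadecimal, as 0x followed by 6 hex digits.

Big-endian: lowest address holds the most-significant byte.
The bytes are already most-significant first: 0xD45942.

0xD45942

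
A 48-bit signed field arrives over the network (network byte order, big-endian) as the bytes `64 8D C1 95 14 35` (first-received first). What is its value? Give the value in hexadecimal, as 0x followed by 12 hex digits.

0x648DC1951435

In big-endian order the high byte comes first in memory.
The bytes are already most-significant first: 0x648DC1951435.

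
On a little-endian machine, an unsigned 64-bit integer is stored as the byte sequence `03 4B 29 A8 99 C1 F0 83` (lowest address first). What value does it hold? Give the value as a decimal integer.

Little-endian: lowest address holds the least-significant byte.
Reassemble most-significant byte first: 83 F0 C1 99 A8 29 4B 03 → 0x83F0C199A8294B03.
0x83F0C199A8294B03 = 9507311679074552579.

9507311679074552579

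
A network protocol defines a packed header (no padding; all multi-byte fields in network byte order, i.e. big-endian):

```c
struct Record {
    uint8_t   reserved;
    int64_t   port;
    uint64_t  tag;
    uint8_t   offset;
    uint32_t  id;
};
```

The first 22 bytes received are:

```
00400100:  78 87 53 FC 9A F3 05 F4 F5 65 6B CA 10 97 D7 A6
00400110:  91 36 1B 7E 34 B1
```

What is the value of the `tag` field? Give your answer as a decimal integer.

7308156992954541713

`tag` follows `reserved` (1 B), `port` (8 B), so it starts at offset 1 + 8 = 9 and occupies 8 bytes.
Bytes at offsets 9..16: 65 6B CA 10 97 D7 A6 91.
In big-endian order the high byte comes first in memory.
The bytes are already most-significant first: 0x656BCA1097D7A691.
0x656BCA1097D7A691 = 7308156992954541713.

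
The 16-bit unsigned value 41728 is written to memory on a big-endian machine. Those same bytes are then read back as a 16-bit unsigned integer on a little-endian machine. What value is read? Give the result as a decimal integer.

163

41728 in 16-bit hexadecimal is 0xA300.
Stored big-endian, the bytes at ascending addresses are A3 00.
Read back as little-endian, the first byte is least significant, giving 0x00A3.
0x00A3 = 163.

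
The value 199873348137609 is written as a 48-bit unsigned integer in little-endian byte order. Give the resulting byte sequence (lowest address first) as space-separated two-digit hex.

199873348137609 in hexadecimal, padded to 48 bits, is 0xB5C8A3EA7289.
Split into bytes (most-significant first): B5 C8 A3 EA 72 89.
Little-endian: lowest address holds the least-significant byte.
So at ascending addresses the bytes are 89 72 EA A3 C8 B5.

89 72 EA A3 C8 B5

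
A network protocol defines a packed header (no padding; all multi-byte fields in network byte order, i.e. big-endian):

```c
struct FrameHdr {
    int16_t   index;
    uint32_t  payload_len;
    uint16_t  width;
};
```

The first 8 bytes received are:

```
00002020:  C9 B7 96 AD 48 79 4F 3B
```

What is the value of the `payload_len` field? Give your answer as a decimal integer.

`payload_len` follows `index` (2 bytes), so it starts at byte offset 2 and occupies 4 bytes.
Bytes at offsets 2..5: 96 AD 48 79.
In big-endian order the high byte comes first in memory.
The bytes are already most-significant first: 0x96AD4879.
0x96AD4879 = 2527938681.

2527938681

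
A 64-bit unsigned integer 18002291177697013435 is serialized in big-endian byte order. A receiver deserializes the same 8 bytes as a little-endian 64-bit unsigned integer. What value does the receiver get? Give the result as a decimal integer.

13505951296187585785

18002291177697013435 in 64-bit hexadecimal is 0xF9D4FC7225C76EBB.
Stored big-endian, the bytes at ascending addresses are F9 D4 FC 72 25 C7 6E BB.
Read back as little-endian, the first byte is least significant, giving 0xBB6EC72572FCD4F9.
0xBB6EC72572FCD4F9 = 13505951296187585785.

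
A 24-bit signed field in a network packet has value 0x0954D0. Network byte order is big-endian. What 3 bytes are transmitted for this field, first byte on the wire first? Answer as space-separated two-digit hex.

Split into bytes (most-significant first): 09 54 D0.
In big-endian order the high byte comes first in memory.
So the memory order matches the most-significant-first order: 09 54 D0.

09 54 D0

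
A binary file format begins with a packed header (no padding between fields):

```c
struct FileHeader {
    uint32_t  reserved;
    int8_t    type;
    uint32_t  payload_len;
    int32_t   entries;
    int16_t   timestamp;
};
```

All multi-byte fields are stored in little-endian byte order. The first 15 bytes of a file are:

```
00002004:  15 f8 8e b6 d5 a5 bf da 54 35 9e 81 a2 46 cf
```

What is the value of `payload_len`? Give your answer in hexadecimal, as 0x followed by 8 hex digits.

0x54DABFA5

`payload_len` follows `reserved` (4 B), `type` (1 B), so it starts at offset 4 + 1 = 5 and occupies 4 bytes.
Bytes at offsets 5..8: A5 BF DA 54.
In little-endian order the low byte comes first in memory.
Reassemble most-significant byte first: 54 DA BF A5 → 0x54DABFA5.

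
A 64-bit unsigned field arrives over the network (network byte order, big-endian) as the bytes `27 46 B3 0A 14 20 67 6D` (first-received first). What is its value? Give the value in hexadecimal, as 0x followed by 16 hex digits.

Big-endian: lowest address holds the most-significant byte.
The bytes are already most-significant first: 0x2746B30A1420676D.

0x2746B30A1420676D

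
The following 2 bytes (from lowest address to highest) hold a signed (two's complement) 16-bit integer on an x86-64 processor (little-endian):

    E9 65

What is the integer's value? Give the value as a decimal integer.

Little-endian: lowest address holds the least-significant byte.
Reassemble most-significant byte first: 65 E9 → 0x65E9.
0x65E9 = 26089.

26089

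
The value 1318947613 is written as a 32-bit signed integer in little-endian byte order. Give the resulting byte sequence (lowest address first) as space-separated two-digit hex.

1D 8B 9D 4E

1318947613 in hexadecimal, padded to 32 bits, is 0x4E9D8B1D.
Split into bytes (most-significant first): 4E 9D 8B 1D.
Little-endian stores the least-significant byte at the lowest address.
So at ascending addresses the bytes are 1D 8B 9D 4E.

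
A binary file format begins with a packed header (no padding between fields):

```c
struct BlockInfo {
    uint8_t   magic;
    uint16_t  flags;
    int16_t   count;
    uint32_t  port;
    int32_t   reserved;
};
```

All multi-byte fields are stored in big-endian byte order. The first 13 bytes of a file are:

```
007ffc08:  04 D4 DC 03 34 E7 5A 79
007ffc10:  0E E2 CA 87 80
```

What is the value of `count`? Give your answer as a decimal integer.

`count` follows `magic` (1 B), `flags` (2 B), so it starts at offset 1 + 2 = 3 and occupies 2 bytes.
Bytes at offsets 3..4: 03 34.
Big-endian: lowest address holds the most-significant byte.
The bytes are already most-significant first: 0x0334.
0x0334 = 820.

820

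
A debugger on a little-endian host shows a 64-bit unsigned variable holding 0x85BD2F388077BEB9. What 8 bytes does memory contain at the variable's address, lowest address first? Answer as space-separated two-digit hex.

Split into bytes (most-significant first): 85 BD 2F 38 80 77 BE B9.
Little-endian: lowest address holds the least-significant byte.
So at ascending addresses the bytes are B9 BE 77 80 38 2F BD 85.

B9 BE 77 80 38 2F BD 85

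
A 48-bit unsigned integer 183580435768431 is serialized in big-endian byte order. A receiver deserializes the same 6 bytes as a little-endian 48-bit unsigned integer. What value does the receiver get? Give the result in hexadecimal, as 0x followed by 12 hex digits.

183580435768431 in 48-bit hexadecimal is 0xA6F726A9646F.
Stored big-endian, the bytes at ascending addresses are A6 F7 26 A9 64 6F.
Read back as little-endian, the first byte is least significant, giving 0x6F64A926F7A6.

0x6F64A926F7A6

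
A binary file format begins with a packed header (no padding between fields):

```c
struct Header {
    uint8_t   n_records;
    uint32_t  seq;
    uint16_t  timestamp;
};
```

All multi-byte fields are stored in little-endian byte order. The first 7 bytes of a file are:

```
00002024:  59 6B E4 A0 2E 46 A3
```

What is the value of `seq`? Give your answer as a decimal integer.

782296171

`seq` follows `n_records` (1 byte), so it starts at byte offset 1 and occupies 4 bytes.
Bytes at offsets 1..4: 6B E4 A0 2E.
Little-endian: lowest address holds the least-significant byte.
Reassemble most-significant byte first: 2E A0 E4 6B → 0x2EA0E46B.
0x2EA0E46B = 782296171.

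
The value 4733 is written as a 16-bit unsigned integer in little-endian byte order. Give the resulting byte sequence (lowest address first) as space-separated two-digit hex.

7D 12

4733 in hexadecimal, padded to 16 bits, is 0x127D.
Split into bytes (most-significant first): 12 7D.
Little-endian: lowest address holds the least-significant byte.
So at ascending addresses the bytes are 7D 12.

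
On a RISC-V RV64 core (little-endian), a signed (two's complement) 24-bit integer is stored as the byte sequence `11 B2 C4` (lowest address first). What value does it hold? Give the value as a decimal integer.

-3886575

Little-endian stores the least-significant byte at the lowest address.
Reassemble most-significant byte first: C4 B2 11 → 0xC4B211.
Top bit is set, so as a signed 24-bit value this is 0xC4B211 − 2^24 = -3886575.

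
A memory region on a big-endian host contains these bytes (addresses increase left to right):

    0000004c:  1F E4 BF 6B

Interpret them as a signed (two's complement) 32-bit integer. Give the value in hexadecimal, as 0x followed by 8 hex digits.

0x1FE4BF6B

Big-endian: lowest address holds the most-significant byte.
The bytes are already most-significant first: 0x1FE4BF6B.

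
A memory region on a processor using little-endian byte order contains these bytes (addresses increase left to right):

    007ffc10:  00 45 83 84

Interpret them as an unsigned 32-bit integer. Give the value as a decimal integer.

Little-endian stores the least-significant byte at the lowest address.
Reassemble most-significant byte first: 84 83 45 00 → 0x84834500.
0x84834500 = 2223195392.

2223195392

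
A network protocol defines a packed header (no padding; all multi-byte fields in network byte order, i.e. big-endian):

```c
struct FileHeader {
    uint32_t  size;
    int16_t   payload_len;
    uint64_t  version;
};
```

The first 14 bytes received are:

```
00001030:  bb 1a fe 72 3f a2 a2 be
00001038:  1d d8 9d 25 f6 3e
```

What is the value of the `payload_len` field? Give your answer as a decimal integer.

`payload_len` follows `size` (4 bytes), so it starts at byte offset 4 and occupies 2 bytes.
Bytes at offsets 4..5: 3F A2.
In big-endian order the high byte comes first in memory.
The bytes are already most-significant first: 0x3FA2.
0x3FA2 = 16290.

16290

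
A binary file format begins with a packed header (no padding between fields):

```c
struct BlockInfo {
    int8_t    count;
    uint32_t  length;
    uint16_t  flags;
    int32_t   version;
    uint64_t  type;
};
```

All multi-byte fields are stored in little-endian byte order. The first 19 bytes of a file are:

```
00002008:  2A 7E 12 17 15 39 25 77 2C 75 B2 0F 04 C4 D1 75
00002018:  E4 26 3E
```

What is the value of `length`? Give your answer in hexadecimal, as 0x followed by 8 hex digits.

0x1517127E

`length` follows `count` (1 byte), so it starts at byte offset 1 and occupies 4 bytes.
Bytes at offsets 1..4: 7E 12 17 15.
Little-endian: lowest address holds the least-significant byte.
Reassemble most-significant byte first: 15 17 12 7E → 0x1517127E.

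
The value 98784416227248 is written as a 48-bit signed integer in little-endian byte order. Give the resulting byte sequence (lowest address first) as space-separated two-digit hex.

98784416227248 in hexadecimal, padded to 48 bits, is 0x59D80A09DFB0.
Split into bytes (most-significant first): 59 D8 0A 09 DF B0.
In little-endian order the low byte comes first in memory.
So at ascending addresses the bytes are B0 DF 09 0A D8 59.

B0 DF 09 0A D8 59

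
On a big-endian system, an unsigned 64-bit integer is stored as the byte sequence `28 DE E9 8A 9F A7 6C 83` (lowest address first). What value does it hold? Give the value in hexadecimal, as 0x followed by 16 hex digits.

In big-endian order the high byte comes first in memory.
The bytes are already most-significant first: 0x28DEE98A9FA76C83.

0x28DEE98A9FA76C83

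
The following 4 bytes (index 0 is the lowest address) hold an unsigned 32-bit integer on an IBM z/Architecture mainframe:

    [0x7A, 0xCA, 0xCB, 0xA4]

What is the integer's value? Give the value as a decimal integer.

Big-endian: lowest address holds the most-significant byte.
The bytes are already most-significant first: 0x7ACACBA4.
0x7ACACBA4 = 2060110756.

2060110756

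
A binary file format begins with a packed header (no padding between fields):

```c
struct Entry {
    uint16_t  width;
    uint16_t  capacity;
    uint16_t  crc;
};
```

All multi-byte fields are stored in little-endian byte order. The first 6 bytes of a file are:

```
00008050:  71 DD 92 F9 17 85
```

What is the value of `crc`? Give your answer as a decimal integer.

`crc` follows `width` (2 B), `capacity` (2 B), so it starts at offset 2 + 2 = 4 and occupies 2 bytes.
Bytes at offsets 4..5: 17 85.
In little-endian order the low byte comes first in memory.
Reassemble most-significant byte first: 85 17 → 0x8517.
0x8517 = 34071.

34071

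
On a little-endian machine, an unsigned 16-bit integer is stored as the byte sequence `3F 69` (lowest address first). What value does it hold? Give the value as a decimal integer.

26943

In little-endian order the low byte comes first in memory.
Reassemble most-significant byte first: 69 3F → 0x693F.
0x693F = 26943.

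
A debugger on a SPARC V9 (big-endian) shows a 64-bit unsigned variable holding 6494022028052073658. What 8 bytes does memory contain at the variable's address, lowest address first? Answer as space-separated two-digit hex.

6494022028052073658 in hexadecimal, padded to 64 bits, is 0x5A1F66A0B19B0CBA.
Split into bytes (most-significant first): 5A 1F 66 A0 B1 9B 0C BA.
Big-endian: lowest address holds the most-significant byte.
So the memory order matches the most-significant-first order: 5A 1F 66 A0 B1 9B 0C BA.

5A 1F 66 A0 B1 9B 0C BA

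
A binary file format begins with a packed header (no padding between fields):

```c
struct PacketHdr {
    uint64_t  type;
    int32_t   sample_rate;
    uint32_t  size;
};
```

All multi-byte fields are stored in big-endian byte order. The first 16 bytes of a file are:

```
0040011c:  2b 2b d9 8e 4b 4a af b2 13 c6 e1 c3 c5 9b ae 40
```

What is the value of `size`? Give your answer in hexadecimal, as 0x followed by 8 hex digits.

0xC59BAE40

`size` follows `type` (8 B), `sample_rate` (4 B), so it starts at offset 8 + 4 = 12 and occupies 4 bytes.
Bytes at offsets 12..15: C5 9B AE 40.
Big-endian: lowest address holds the most-significant byte.
The bytes are already most-significant first: 0xC59BAE40.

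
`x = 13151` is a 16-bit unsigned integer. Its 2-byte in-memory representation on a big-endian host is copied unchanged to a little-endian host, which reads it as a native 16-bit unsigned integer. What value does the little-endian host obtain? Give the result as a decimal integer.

24371

13151 in 16-bit hexadecimal is 0x335F.
Stored big-endian, the bytes at ascending addresses are 33 5F.
Read back as little-endian, the first byte is least significant, giving 0x5F33.
0x5F33 = 24371.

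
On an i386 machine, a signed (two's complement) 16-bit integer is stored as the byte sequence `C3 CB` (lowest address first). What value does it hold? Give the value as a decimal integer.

Little-endian stores the least-significant byte at the lowest address.
Reassemble most-significant byte first: CB C3 → 0xCBC3.
Top bit is set, so as a signed 16-bit value this is 0xCBC3 − 2^16 = -13373.

-13373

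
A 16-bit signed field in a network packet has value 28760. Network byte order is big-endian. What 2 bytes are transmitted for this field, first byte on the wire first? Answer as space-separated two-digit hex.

28760 in hexadecimal, padded to 16 bits, is 0x7058.
Split into bytes (most-significant first): 70 58.
Big-endian stores the most-significant byte at the lowest address.
So the memory order matches the most-significant-first order: 70 58.

70 58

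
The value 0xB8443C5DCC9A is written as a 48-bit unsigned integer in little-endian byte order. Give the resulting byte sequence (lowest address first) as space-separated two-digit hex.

9A CC 5D 3C 44 B8

Split into bytes (most-significant first): B8 44 3C 5D CC 9A.
In little-endian order the low byte comes first in memory.
So at ascending addresses the bytes are 9A CC 5D 3C 44 B8.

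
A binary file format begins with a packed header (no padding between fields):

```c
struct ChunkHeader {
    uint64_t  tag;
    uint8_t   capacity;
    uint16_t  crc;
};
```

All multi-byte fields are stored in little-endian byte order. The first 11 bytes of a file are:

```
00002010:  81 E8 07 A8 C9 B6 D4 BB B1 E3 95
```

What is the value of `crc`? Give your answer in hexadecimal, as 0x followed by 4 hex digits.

`crc` follows `tag` (8 B), `capacity` (1 B), so it starts at offset 8 + 1 = 9 and occupies 2 bytes.
Bytes at offsets 9..10: E3 95.
In little-endian order the low byte comes first in memory.
Reassemble most-significant byte first: 95 E3 → 0x95E3.

0x95E3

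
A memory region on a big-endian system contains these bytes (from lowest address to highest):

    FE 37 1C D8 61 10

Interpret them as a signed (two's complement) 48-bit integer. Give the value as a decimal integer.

In big-endian order the high byte comes first in memory.
The bytes are already most-significant first: 0xFE371CD86110.
Top bit is set, so as a signed 48-bit value this is 0xFE371CD86110 − 2^48 = -1962316111600.

-1962316111600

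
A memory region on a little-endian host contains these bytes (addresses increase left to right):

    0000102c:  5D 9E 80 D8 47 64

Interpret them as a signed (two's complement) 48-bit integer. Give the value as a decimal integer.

In little-endian order the low byte comes first in memory.
Reassemble most-significant byte first: 64 47 D8 80 9E 5D → 0x6447D8809E5D.
0x6447D8809E5D = 110259737763421.

110259737763421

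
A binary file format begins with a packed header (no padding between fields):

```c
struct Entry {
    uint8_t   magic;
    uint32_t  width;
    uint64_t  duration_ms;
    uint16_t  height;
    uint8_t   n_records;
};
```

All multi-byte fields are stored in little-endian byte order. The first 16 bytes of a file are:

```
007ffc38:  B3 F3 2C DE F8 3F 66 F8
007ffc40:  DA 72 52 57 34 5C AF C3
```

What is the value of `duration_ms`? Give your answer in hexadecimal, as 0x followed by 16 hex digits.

0x34575272DAF8663F

`duration_ms` follows `magic` (1 B), `width` (4 B), so it starts at offset 1 + 4 = 5 and occupies 8 bytes.
Bytes at offsets 5..12: 3F 66 F8 DA 72 52 57 34.
Little-endian stores the least-significant byte at the lowest address.
Reassemble most-significant byte first: 34 57 52 72 DA F8 66 3F → 0x34575272DAF8663F.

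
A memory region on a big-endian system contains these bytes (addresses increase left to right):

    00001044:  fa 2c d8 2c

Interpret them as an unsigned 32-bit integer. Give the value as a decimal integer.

4197242924

Big-endian: lowest address holds the most-significant byte.
The bytes are already most-significant first: 0xFA2CD82C.
0xFA2CD82C = 4197242924.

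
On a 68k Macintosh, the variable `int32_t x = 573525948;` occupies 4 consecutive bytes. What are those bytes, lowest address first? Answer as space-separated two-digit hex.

573525948 in hexadecimal, padded to 32 bits, is 0x222F4FBC.
Split into bytes (most-significant first): 22 2F 4F BC.
In big-endian order the high byte comes first in memory.
So the memory order matches the most-significant-first order: 22 2F 4F BC.

22 2F 4F BC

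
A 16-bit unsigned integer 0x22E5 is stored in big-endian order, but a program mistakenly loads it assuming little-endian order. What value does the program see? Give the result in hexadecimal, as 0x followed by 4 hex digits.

0xE522

Stored big-endian, the bytes at ascending addresses are 22 E5.
Read back as little-endian, the first byte is least significant, giving 0xE522.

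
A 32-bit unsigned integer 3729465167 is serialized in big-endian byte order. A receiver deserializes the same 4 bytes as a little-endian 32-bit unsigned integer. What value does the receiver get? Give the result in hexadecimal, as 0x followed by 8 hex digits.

0x4F1F4BDE

3729465167 in 32-bit hexadecimal is 0xDE4B1F4F.
Stored big-endian, the bytes at ascending addresses are DE 4B 1F 4F.
Read back as little-endian, the first byte is least significant, giving 0x4F1F4BDE.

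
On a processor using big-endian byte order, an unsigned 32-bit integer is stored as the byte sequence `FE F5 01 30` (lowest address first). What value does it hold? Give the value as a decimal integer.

Big-endian stores the most-significant byte at the lowest address.
The bytes are already most-significant first: 0xFEF50130.
0xFEF50130 = 4277469488.

4277469488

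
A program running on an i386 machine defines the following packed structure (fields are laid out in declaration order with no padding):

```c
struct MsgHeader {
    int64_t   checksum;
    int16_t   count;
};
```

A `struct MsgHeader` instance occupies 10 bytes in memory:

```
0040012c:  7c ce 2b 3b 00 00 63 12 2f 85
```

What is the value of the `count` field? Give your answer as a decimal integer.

-31441

`count` follows `checksum` (8 bytes), so it starts at byte offset 8 and occupies 2 bytes.
Bytes at offsets 8..9: 2F 85.
Little-endian stores the least-significant byte at the lowest address.
Reassemble most-significant byte first: 85 2F → 0x852F.
Top bit is set, so as a signed 16-bit value this is 0x852F − 2^16 = -31441.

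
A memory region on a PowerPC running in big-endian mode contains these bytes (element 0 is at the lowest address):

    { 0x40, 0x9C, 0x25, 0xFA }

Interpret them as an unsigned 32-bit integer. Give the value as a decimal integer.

In big-endian order the high byte comes first in memory.
The bytes are already most-significant first: 0x409C25FA.
0x409C25FA = 1083975162.

1083975162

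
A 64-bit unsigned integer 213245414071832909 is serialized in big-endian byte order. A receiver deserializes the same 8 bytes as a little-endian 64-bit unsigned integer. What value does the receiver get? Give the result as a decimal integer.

213245414071832909 in 64-bit hexadecimal is 0x02F5999303BB914D.
Stored big-endian, the bytes at ascending addresses are 02 F5 99 93 03 BB 91 4D.
Read back as little-endian, the first byte is least significant, giving 0x4D91BB039399F502.
0x4D91BB039399F502 = 5589454236579132674.

5589454236579132674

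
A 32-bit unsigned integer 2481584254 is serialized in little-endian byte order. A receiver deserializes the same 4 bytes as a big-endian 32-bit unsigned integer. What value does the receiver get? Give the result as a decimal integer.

2481584254 in 32-bit hexadecimal is 0x93E9F87E.
Stored little-endian, the bytes at ascending addresses are 7E F8 E9 93.
Read back as big-endian, the last byte is least significant, giving 0x7EF8E993.
0x7EF8E993 = 2130241939.

2130241939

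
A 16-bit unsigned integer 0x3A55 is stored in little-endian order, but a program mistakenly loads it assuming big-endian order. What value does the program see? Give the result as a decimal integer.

21818

Stored little-endian, the bytes at ascending addresses are 55 3A.
Read back as big-endian, the last byte is least significant, giving 0x553A.
0x553A = 21818.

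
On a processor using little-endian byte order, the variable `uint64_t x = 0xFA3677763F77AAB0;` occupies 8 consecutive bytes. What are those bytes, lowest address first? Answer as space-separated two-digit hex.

Split into bytes (most-significant first): FA 36 77 76 3F 77 AA B0.
In little-endian order the low byte comes first in memory.
So at ascending addresses the bytes are B0 AA 77 3F 76 77 36 FA.

B0 AA 77 3F 76 77 36 FA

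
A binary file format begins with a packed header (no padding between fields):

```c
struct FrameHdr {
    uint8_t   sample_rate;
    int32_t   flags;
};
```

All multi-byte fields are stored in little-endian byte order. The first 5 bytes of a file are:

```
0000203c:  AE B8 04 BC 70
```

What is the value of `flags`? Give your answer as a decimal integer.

1891370168

`flags` follows `sample_rate` (1 byte), so it starts at byte offset 1 and occupies 4 bytes.
Bytes at offsets 1..4: B8 04 BC 70.
In little-endian order the low byte comes first in memory.
Reassemble most-significant byte first: 70 BC 04 B8 → 0x70BC04B8.
0x70BC04B8 = 1891370168.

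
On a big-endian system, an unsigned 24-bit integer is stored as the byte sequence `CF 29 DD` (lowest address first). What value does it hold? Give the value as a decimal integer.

13576669

Big-endian: lowest address holds the most-significant byte.
The bytes are already most-significant first: 0xCF29DD.
0xCF29DD = 13576669.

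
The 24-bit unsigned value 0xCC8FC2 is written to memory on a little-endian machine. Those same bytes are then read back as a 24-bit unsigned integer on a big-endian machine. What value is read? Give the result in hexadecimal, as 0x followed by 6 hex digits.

Stored little-endian, the bytes at ascending addresses are C2 8F CC.
Read back as big-endian, the last byte is least significant, giving 0xC28FCC.

0xC28FCC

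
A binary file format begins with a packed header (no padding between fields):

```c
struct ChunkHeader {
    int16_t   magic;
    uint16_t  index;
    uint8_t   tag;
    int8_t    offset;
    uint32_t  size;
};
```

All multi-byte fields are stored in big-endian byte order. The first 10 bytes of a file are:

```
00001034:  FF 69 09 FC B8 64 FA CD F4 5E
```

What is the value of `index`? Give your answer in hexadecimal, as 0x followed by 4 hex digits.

`index` follows `magic` (2 bytes), so it starts at byte offset 2 and occupies 2 bytes.
Bytes at offsets 2..3: 09 FC.
In big-endian order the high byte comes first in memory.
The bytes are already most-significant first: 0x09FC.

0x09FC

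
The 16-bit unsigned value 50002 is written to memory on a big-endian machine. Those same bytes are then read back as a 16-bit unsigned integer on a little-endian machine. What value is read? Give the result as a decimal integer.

21187

50002 in 16-bit hexadecimal is 0xC352.
Stored big-endian, the bytes at ascending addresses are C3 52.
Read back as little-endian, the first byte is least significant, giving 0x52C3.
0x52C3 = 21187.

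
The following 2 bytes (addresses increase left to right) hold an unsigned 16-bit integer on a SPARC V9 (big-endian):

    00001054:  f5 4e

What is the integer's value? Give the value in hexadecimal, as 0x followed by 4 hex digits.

0xF54E

Big-endian stores the most-significant byte at the lowest address.
The bytes are already most-significant first: 0xF54E.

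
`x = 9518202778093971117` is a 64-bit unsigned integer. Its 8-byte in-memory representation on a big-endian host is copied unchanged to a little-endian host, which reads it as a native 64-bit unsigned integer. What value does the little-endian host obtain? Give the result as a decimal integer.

12494794342117021572

9518202778093971117 in 64-bit hexadecimal is 0x841772FF406D66AD.
Stored big-endian, the bytes at ascending addresses are 84 17 72 FF 40 6D 66 AD.
Read back as little-endian, the first byte is least significant, giving 0xAD666D40FF721784.
0xAD666D40FF721784 = 12494794342117021572.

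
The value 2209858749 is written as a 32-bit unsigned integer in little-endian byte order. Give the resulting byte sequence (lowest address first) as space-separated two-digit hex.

BD C4 B7 83

2209858749 in hexadecimal, padded to 32 bits, is 0x83B7C4BD.
Split into bytes (most-significant first): 83 B7 C4 BD.
Little-endian stores the least-significant byte at the lowest address.
So at ascending addresses the bytes are BD C4 B7 83.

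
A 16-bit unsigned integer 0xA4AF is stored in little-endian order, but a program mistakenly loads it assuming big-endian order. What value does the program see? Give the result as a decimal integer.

44964

Stored little-endian, the bytes at ascending addresses are AF A4.
Read back as big-endian, the last byte is least significant, giving 0xAFA4.
0xAFA4 = 44964.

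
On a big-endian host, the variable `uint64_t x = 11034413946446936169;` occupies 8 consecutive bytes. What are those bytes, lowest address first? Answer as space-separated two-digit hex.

99 22 1D 05 7E 95 F8 69

11034413946446936169 in hexadecimal, padded to 64 bits, is 0x99221D057E95F869.
Split into bytes (most-significant first): 99 22 1D 05 7E 95 F8 69.
In big-endian order the high byte comes first in memory.
So the memory order matches the most-significant-first order: 99 22 1D 05 7E 95 F8 69.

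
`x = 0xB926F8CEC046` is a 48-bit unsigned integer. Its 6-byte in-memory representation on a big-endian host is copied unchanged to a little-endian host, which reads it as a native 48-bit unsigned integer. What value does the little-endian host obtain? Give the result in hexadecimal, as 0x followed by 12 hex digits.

0x46C0CEF826B9

Stored big-endian, the bytes at ascending addresses are B9 26 F8 CE C0 46.
Read back as little-endian, the first byte is least significant, giving 0x46C0CEF826B9.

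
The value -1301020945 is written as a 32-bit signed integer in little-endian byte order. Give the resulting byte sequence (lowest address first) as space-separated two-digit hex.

EF FE 73 B2

Two's complement of -1301020945 in 32 bits: 1301020945 = 0x4D8C0111; invert → 0xB273FEEE; add 1 → 0xB273FEEF.
Split into bytes (most-significant first): B2 73 FE EF.
Little-endian stores the least-significant byte at the lowest address.
So at ascending addresses the bytes are EF FE 73 B2.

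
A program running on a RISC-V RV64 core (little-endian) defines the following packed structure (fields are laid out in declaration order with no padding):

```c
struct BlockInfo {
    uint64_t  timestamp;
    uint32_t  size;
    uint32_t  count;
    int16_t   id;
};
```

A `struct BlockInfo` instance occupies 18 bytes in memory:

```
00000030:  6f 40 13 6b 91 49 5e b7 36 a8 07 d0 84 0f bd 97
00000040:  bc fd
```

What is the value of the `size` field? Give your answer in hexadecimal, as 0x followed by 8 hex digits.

0xD007A836

`size` follows `timestamp` (8 bytes), so it starts at byte offset 8 and occupies 4 bytes.
Bytes at offsets 8..11: 36 A8 07 D0.
Little-endian: lowest address holds the least-significant byte.
Reassemble most-significant byte first: D0 07 A8 36 → 0xD007A836.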